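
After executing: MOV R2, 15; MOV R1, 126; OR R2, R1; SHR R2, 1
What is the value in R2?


Register state trace:
  MOV R2, 15  → R2 = 15 (0b00001111)
  MOV R1, 126  → R1 = 126 (0b01111110)
  OR R2, R1  → R2 = 15 OR 126 = 127 (0b01111111)
  SHR R2, 1  → R2 = 127 >> 1 = 63
Final: R2 = 63

63


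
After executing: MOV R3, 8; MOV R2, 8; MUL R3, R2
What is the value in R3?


Register state trace:
  MOV R3, 8  → R3 = 8
  MOV R2, 8  → R2 = 8
  MUL R3, R2  → R3 = 8 * 8 = 64
Final: R3 = 64

64


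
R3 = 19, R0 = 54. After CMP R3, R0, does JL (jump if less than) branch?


Trace:
  R3 = 19, R0 = 54
  CMP R3, R0  → compares 19 vs 54
  JL checks: is 19 less than 54?
  19 < 54, so condition is true
Branch taken: Yes

Yes


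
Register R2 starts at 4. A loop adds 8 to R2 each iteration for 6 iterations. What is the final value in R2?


Starting value: R2 = 4
  Iter 1: R2 = 4 + 8 = 12
  Iter 2: R2 = 12 + 8 = 20
  Iter 3: R2 = 20 + 8 = 28
  Iter 4: R2 = 28 + 8 = 36
  Iter 5: R2 = 36 + 8 = 44
  Iter 6: R2 = 44 + 8 = 52
Final: R2 = 52

52


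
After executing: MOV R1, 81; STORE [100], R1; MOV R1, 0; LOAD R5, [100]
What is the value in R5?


Register and memory trace:
  MOV R1, 81  → R1 = 81
  STORE [100], R1  → mem[100] = 81
  MOV R1, 0  → R1 = 0
  LOAD R5, [100]  → R5 = mem[100] = 81
Final: R5 = 81

81


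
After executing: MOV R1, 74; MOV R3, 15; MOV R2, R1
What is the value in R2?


Register state trace:
  MOV R1, 74  → R1 = 74
  MOV R3, 15  → R3 = 15
  MOV R2, R1  → R2 = 74
Final: R2 = 74

74


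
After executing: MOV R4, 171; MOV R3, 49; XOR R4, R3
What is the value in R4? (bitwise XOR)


Register state trace:
  MOV R4, 171  → R4 = 171 (0b10101011)
  MOV R3, 49  → R3 = 49 (0b00110001)
  XOR R4, R3  → R4 = 171 XOR 49 = 154 (0b10011010)
Final: R4 = 154

154


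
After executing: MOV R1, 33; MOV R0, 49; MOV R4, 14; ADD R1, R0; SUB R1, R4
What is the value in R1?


Register state trace:
  MOV R1, 33  → R1 = 33
  MOV R0, 49  → R0 = 49
  MOV R4, 14  → R4 = 14
  ADD R1, R0  → R1 = 33 + 49 = 82
  SUB R1, R4  → R1 = 82 - 14 = 68
Final: R1 = 68

68


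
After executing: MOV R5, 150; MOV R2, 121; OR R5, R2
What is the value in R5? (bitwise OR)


Register state trace:
  MOV R5, 150  → R5 = 150 (0b10010110)
  MOV R2, 121  → R2 = 121 (0b01111001)
  OR R5, R2   → R5 = 150 OR 121 = 255 (0b11111111)
Final: R5 = 255

255


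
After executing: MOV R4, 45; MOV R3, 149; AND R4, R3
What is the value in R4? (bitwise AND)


Register state trace:
  MOV R4, 45  → R4 = 45 (0b00101101)
  MOV R3, 149  → R3 = 149 (0b10010101)
  AND R4, R3  → R4 = 45 AND 149 = 5 (0b00000101)
Final: R4 = 5

5


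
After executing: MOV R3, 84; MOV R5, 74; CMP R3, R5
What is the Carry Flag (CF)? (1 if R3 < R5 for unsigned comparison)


Register state trace:
  MOV R3, 84  → R3 = 84
  MOV R5, 74  → R5 = 74
  CMP R3, R5  → unsigned 84 - 74: no borrow
  84 >= 74, so CF = 0
CF = 0

0


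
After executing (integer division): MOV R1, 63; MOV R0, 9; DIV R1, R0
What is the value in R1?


Register state trace:
  MOV R1, 63  → R1 = 63
  MOV R0, 9  → R0 = 9
  DIV R1, R0  → R1 = 63 // 9 = 7
Final: R1 = 7

7


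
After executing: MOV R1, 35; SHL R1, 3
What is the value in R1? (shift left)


Register state trace:
  MOV R1, 35  → R1 = 35
  SHL R1, 3  → R1 = 35 << 3 = 35 * 2^3 = 280
Final: R1 = 280

280


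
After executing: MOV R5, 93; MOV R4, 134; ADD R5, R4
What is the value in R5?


Register state trace:
  MOV R5, 93  → R5 = 93
  MOV R4, 134  → R4 = 134
  ADD R5, R4  → R5 = 93 + 134 = 227
Final: R5 = 227

227


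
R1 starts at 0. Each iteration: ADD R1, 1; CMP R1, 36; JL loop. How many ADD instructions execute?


Loop trace (R1 starts at 0, target 36, step 1):
  ADD #1: R1 = 0 + 1 = 1  → 1 < 36, loop
  ADD #2: R1 = 1 + 1 = 2  → 2 < 36, loop
  ADD #3: R1 = 2 + 1 = 3  → 3 < 36, loop
  ADD #4: R1 = 3 + 1 = 4  → 4 < 36, loop
  ADD #5: R1 = 4 + 1 = 5  → 5 < 36, loop
  ADD #6: R1 = 5 + 1 = 6  → 6 < 36, loop
  ADD #7: R1 = 6 + 1 = 7  → 7 < 36, loop
  ADD #8: R1 = 7 + 1 = 8  → 8 < 36, loop
  ADD #9: R1 = 8 + 1 = 9  → 9 < 36, loop
  ADD #10: R1 = 9 + 1 = 10  → 10 < 36, loop
  ADD #11: R1 = 10 + 1 = 11  → 11 < 36, loop
  ADD #12: R1 = 11 + 1 = 12  → 12 < 36, loop
  ADD #13: R1 = 12 + 1 = 13  → 13 < 36, loop
  ADD #14: R1 = 13 + 1 = 14  → 14 < 36, loop
  ADD #15: R1 = 14 + 1 = 15  → 15 < 36, loop
  ADD #16: R1 = 15 + 1 = 16  → 16 < 36, loop
  ADD #17: R1 = 16 + 1 = 17  → 17 < 36, loop
  ADD #18: R1 = 17 + 1 = 18  → 18 < 36, loop
  ADD #19: R1 = 18 + 1 = 19  → 19 < 36, loop
  ADD #20: R1 = 19 + 1 = 20  → 20 < 36, loop
  ADD #21: R1 = 20 + 1 = 21  → 21 < 36, loop
  ADD #22: R1 = 21 + 1 = 22  → 22 < 36, loop
  ADD #23: R1 = 22 + 1 = 23  → 23 < 36, loop
  ADD #24: R1 = 23 + 1 = 24  → 24 < 36, loop
  ADD #25: R1 = 24 + 1 = 25  → 25 < 36, loop
  ADD #26: R1 = 25 + 1 = 26  → 26 < 36, loop
  ADD #27: R1 = 26 + 1 = 27  → 27 < 36, loop
  ADD #28: R1 = 27 + 1 = 28  → 28 < 36, loop
  ADD #29: R1 = 28 + 1 = 29  → 29 < 36, loop
  ADD #30: R1 = 29 + 1 = 30  → 30 < 36, loop
  ADD #31: R1 = 30 + 1 = 31  → 31 < 36, loop
  ADD #32: R1 = 31 + 1 = 32  → 32 < 36, loop
  ADD #33: R1 = 32 + 1 = 33  → 33 < 36, loop
  ADD #34: R1 = 33 + 1 = 34  → 34 < 36, loop
  ADD #35: R1 = 34 + 1 = 35  → 35 < 36, loop
  ADD #36: R1 = 35 + 1 = 36  → 36 >= 36, exit
Total ADD instructions: 36

36


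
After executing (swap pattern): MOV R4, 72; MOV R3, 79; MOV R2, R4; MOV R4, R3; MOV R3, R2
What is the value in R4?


Register state trace (swap pattern):
  MOV R4, 72  → R4 = 72
  MOV R3, 79  → R3 = 79
  MOV R2, R4  → R2 = 72  (save R4)
  MOV R4, R3  → R4 = 79  (R4 gets R3's value)
  MOV R3, R2  → R3 = 72  (R3 gets saved value)
Final: R4 = 79

79


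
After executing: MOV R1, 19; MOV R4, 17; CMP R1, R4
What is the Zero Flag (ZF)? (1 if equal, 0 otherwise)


Register state trace:
  MOV R1, 19  → R1 = 19
  MOV R4, 17  → R4 = 17
  CMP R1, R4  → computes 19 - 17 = 2
  Result is nonzero, so values are not equal
ZF = 0

0


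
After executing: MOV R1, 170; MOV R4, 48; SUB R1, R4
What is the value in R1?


Register state trace:
  MOV R1, 170  → R1 = 170
  MOV R4, 48  → R4 = 48
  SUB R1, R4  → R1 = 170 - 48 = 122
Final: R1 = 122

122


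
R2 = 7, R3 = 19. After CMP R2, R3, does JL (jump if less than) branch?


Trace:
  R2 = 7, R3 = 19
  CMP R2, R3  → compares 7 vs 19
  JL checks: is 7 less than 19?
  7 < 19, so condition is true
Branch taken: Yes

Yes


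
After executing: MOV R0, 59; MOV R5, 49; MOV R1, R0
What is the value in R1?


Register state trace:
  MOV R0, 59  → R0 = 59
  MOV R5, 49  → R5 = 49
  MOV R1, R0  → R1 = 59
Final: R1 = 59

59


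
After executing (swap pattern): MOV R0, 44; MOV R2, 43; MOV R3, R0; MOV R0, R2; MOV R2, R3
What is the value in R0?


Register state trace (swap pattern):
  MOV R0, 44  → R0 = 44
  MOV R2, 43  → R2 = 43
  MOV R3, R0  → R3 = 44  (save R0)
  MOV R0, R2  → R0 = 43  (R0 gets R2's value)
  MOV R2, R3  → R2 = 44  (R2 gets saved value)
Final: R0 = 43

43


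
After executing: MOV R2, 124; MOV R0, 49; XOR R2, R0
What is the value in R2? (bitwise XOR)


Register state trace:
  MOV R2, 124  → R2 = 124 (0b01111100)
  MOV R0, 49  → R0 = 49 (0b00110001)
  XOR R2, R0  → R2 = 124 XOR 49 = 77 (0b01001101)
Final: R2 = 77

77


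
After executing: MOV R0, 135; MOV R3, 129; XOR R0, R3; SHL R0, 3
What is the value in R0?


Register state trace:
  MOV R0, 135  → R0 = 135 (0b10000111)
  MOV R3, 129  → R3 = 129 (0b10000001)
  XOR R0, R3  → R0 = 135 XOR 129 = 6 (0b00000110)
  SHL R0, 3  → R0 = 6 << 3 = 48
Final: R0 = 48

48


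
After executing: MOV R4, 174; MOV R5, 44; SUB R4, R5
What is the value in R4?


Register state trace:
  MOV R4, 174  → R4 = 174
  MOV R5, 44  → R5 = 44
  SUB R4, R5  → R4 = 174 - 44 = 130
Final: R4 = 130

130


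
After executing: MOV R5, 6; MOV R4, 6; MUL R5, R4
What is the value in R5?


Register state trace:
  MOV R5, 6  → R5 = 6
  MOV R4, 6  → R4 = 6
  MUL R5, R4  → R5 = 6 * 6 = 36
Final: R5 = 36

36


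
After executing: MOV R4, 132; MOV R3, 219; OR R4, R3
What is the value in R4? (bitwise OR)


Register state trace:
  MOV R4, 132  → R4 = 132 (0b10000100)
  MOV R3, 219  → R3 = 219 (0b11011011)
  OR R4, R3   → R4 = 132 OR 219 = 223 (0b11011111)
Final: R4 = 223

223


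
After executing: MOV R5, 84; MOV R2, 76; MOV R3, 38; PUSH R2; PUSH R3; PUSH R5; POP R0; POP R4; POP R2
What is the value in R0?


Stack trace (top is rightmost):
  MOV R5, 84  → R5 = 84
  MOV R2, 76  → R2 = 76
  MOV R3, 38  → R3 = 38
  PUSH R2  → stack: [76]
  PUSH R3  → stack: [76, 38]
  PUSH R5  → stack: [76, 38, 84]
  POP R0  → R0 = 84, stack: [76, 38]
  POP R4  → R4 = 38, stack: [76]
  POP R2  → R2 = 76, stack: []
Final: R0 = 84

84


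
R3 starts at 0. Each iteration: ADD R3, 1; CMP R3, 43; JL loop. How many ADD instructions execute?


Loop trace (R3 starts at 0, target 43, step 1):
  ADD #1: R3 = 0 + 1 = 1  → 1 < 43, loop
  ADD #2: R3 = 1 + 1 = 2  → 2 < 43, loop
  ADD #3: R3 = 2 + 1 = 3  → 3 < 43, loop
  ADD #4: R3 = 3 + 1 = 4  → 4 < 43, loop
  ADD #5: R3 = 4 + 1 = 5  → 5 < 43, loop
  ADD #6: R3 = 5 + 1 = 6  → 6 < 43, loop
  ADD #7: R3 = 6 + 1 = 7  → 7 < 43, loop
  ADD #8: R3 = 7 + 1 = 8  → 8 < 43, loop
  ADD #9: R3 = 8 + 1 = 9  → 9 < 43, loop
  ADD #10: R3 = 9 + 1 = 10  → 10 < 43, loop
  ADD #11: R3 = 10 + 1 = 11  → 11 < 43, loop
  ADD #12: R3 = 11 + 1 = 12  → 12 < 43, loop
  ADD #13: R3 = 12 + 1 = 13  → 13 < 43, loop
  ADD #14: R3 = 13 + 1 = 14  → 14 < 43, loop
  ADD #15: R3 = 14 + 1 = 15  → 15 < 43, loop
  ADD #16: R3 = 15 + 1 = 16  → 16 < 43, loop
  ADD #17: R3 = 16 + 1 = 17  → 17 < 43, loop
  ADD #18: R3 = 17 + 1 = 18  → 18 < 43, loop
  ADD #19: R3 = 18 + 1 = 19  → 19 < 43, loop
  ADD #20: R3 = 19 + 1 = 20  → 20 < 43, loop
  ADD #21: R3 = 20 + 1 = 21  → 21 < 43, loop
  ADD #22: R3 = 21 + 1 = 22  → 22 < 43, loop
  ADD #23: R3 = 22 + 1 = 23  → 23 < 43, loop
  ADD #24: R3 = 23 + 1 = 24  → 24 < 43, loop
  ADD #25: R3 = 24 + 1 = 25  → 25 < 43, loop
  ADD #26: R3 = 25 + 1 = 26  → 26 < 43, loop
  ADD #27: R3 = 26 + 1 = 27  → 27 < 43, loop
  ADD #28: R3 = 27 + 1 = 28  → 28 < 43, loop
  ADD #29: R3 = 28 + 1 = 29  → 29 < 43, loop
  ADD #30: R3 = 29 + 1 = 30  → 30 < 43, loop
  ADD #31: R3 = 30 + 1 = 31  → 31 < 43, loop
  ADD #32: R3 = 31 + 1 = 32  → 32 < 43, loop
  ADD #33: R3 = 32 + 1 = 33  → 33 < 43, loop
  ADD #34: R3 = 33 + 1 = 34  → 34 < 43, loop
  ADD #35: R3 = 34 + 1 = 35  → 35 < 43, loop
  ADD #36: R3 = 35 + 1 = 36  → 36 < 43, loop
  ADD #37: R3 = 36 + 1 = 37  → 37 < 43, loop
  ADD #38: R3 = 37 + 1 = 38  → 38 < 43, loop
  ADD #39: R3 = 38 + 1 = 39  → 39 < 43, loop
  ADD #40: R3 = 39 + 1 = 40  → 40 < 43, loop
  ADD #41: R3 = 40 + 1 = 41  → 41 < 43, loop
  ADD #42: R3 = 41 + 1 = 42  → 42 < 43, loop
  ADD #43: R3 = 42 + 1 = 43  → 43 >= 43, exit
Total ADD instructions: 43

43


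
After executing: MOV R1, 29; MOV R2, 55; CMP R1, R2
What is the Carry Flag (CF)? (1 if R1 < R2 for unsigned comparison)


Register state trace:
  MOV R1, 29  → R1 = 29
  MOV R2, 55  → R2 = 55
  CMP R1, R2  → unsigned 29 - 55: borrow occurs
  29 < 55, so CF = 1
CF = 1

1


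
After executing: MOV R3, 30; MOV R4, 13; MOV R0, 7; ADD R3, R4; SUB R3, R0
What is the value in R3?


Register state trace:
  MOV R3, 30  → R3 = 30
  MOV R4, 13  → R4 = 13
  MOV R0, 7  → R0 = 7
  ADD R3, R4  → R3 = 30 + 13 = 43
  SUB R3, R0  → R3 = 43 - 7 = 36
Final: R3 = 36

36


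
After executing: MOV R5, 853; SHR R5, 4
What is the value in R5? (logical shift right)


Register state trace:
  MOV R5, 853  → R5 = 853
  SHR R5, 4  → R5 = 853 >> 4 = 853 // 2^4 = 53
Final: R5 = 53

53


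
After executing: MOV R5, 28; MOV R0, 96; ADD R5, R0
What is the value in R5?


Register state trace:
  MOV R5, 28  → R5 = 28
  MOV R0, 96  → R0 = 96
  ADD R5, R0  → R5 = 28 + 96 = 124
Final: R5 = 124

124


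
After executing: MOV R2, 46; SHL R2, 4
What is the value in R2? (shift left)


Register state trace:
  MOV R2, 46  → R2 = 46
  SHL R2, 4  → R2 = 46 << 4 = 46 * 2^4 = 736
Final: R2 = 736

736


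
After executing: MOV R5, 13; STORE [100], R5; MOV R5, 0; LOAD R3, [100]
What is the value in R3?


Register and memory trace:
  MOV R5, 13  → R5 = 13
  STORE [100], R5  → mem[100] = 13
  MOV R5, 0  → R5 = 0
  LOAD R3, [100]  → R3 = mem[100] = 13
Final: R3 = 13

13


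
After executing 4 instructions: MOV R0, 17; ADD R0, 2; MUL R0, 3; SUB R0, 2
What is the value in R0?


Register state trace:
  MOV R0, 17  → R0 = 17
  ADD R0, 2  → R0 = 17 + 2 = 19
  MUL R0, 3  → R0 = 19 * 3 = 57
  SUB R0, 2  → R0 = 57 - 2 = 55
Final: R0 = 55

55


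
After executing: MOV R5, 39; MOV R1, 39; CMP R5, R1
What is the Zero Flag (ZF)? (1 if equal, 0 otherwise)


Register state trace:
  MOV R5, 39  → R5 = 39
  MOV R1, 39  → R1 = 39
  CMP R5, R1  → computes 39 - 39 = 0
  Result is zero, so values are equal
ZF = 1

1


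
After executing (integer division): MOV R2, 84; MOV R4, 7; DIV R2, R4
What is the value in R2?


Register state trace:
  MOV R2, 84  → R2 = 84
  MOV R4, 7  → R4 = 7
  DIV R2, R4  → R2 = 84 // 7 = 12
Final: R2 = 12

12


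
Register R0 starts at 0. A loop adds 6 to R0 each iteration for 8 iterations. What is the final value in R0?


Starting value: R0 = 0
  Iter 1: R0 = 0 + 6 = 6
  Iter 2: R0 = 6 + 6 = 12
  Iter 3: R0 = 12 + 6 = 18
  Iter 4: R0 = 18 + 6 = 24
  Iter 5: R0 = 24 + 6 = 30
  Iter 6: R0 = 30 + 6 = 36
  Iter 7: R0 = 36 + 6 = 42
  Iter 8: R0 = 42 + 6 = 48
Final: R0 = 48

48


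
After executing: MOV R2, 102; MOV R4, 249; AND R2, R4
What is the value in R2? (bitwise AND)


Register state trace:
  MOV R2, 102  → R2 = 102 (0b01100110)
  MOV R4, 249  → R4 = 249 (0b11111001)
  AND R2, R4  → R2 = 102 AND 249 = 96 (0b01100000)
Final: R2 = 96

96


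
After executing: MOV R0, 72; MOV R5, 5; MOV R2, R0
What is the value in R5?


Register state trace:
  MOV R0, 72  → R0 = 72
  MOV R5, 5  → R5 = 5
  MOV R2, R0  → R2 = 72
Final: R5 = 5

5


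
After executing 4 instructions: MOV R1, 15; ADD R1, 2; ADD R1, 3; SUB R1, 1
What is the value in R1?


Register state trace:
  MOV R1, 15  → R1 = 15
  ADD R1, 2  → R1 = 15 + 2 = 17
  ADD R1, 3  → R1 = 17 + 3 = 20
  SUB R1, 1  → R1 = 20 - 1 = 19
Final: R1 = 19

19


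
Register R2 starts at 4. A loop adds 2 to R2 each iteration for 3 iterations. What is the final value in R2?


Starting value: R2 = 4
  Iter 1: R2 = 4 + 2 = 6
  Iter 2: R2 = 6 + 2 = 8
  Iter 3: R2 = 8 + 2 = 10
Final: R2 = 10

10


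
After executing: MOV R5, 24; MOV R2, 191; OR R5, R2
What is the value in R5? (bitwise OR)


Register state trace:
  MOV R5, 24  → R5 = 24 (0b00011000)
  MOV R2, 191  → R2 = 191 (0b10111111)
  OR R5, R2   → R5 = 24 OR 191 = 191 (0b10111111)
Final: R5 = 191

191


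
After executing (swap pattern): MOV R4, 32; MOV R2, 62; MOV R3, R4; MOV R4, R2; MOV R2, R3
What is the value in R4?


Register state trace (swap pattern):
  MOV R4, 32  → R4 = 32
  MOV R2, 62  → R2 = 62
  MOV R3, R4  → R3 = 32  (save R4)
  MOV R4, R2  → R4 = 62  (R4 gets R2's value)
  MOV R2, R3  → R2 = 32  (R2 gets saved value)
Final: R4 = 62

62


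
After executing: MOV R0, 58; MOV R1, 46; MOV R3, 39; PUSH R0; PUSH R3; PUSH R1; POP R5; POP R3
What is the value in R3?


Stack trace (top is rightmost):
  MOV R0, 58  → R0 = 58
  MOV R1, 46  → R1 = 46
  MOV R3, 39  → R3 = 39
  PUSH R0  → stack: [58]
  PUSH R3  → stack: [58, 39]
  PUSH R1  → stack: [58, 39, 46]
  POP R5  → R5 = 46, stack: [58, 39]
  POP R3  → R3 = 39, stack: [58]
Final: R3 = 39

39


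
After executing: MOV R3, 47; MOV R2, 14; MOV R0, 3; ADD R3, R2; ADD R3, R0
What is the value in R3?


Register state trace:
  MOV R3, 47  → R3 = 47
  MOV R2, 14  → R2 = 14
  MOV R0, 3  → R0 = 3
  ADD R3, R2  → R3 = 47 + 14 = 61
  ADD R3, R0  → R3 = 61 + 3 = 64
Final: R3 = 64

64


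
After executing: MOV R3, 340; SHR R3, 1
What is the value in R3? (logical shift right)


Register state trace:
  MOV R3, 340  → R3 = 340
  SHR R3, 1  → R3 = 340 >> 1 = 340 // 2^1 = 170
Final: R3 = 170

170


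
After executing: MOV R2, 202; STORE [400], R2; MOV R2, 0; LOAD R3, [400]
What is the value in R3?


Register and memory trace:
  MOV R2, 202  → R2 = 202
  STORE [400], R2  → mem[400] = 202
  MOV R2, 0  → R2 = 0
  LOAD R3, [400]  → R3 = mem[400] = 202
Final: R3 = 202

202


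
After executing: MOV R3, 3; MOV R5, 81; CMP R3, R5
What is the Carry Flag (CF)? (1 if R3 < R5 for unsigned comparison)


Register state trace:
  MOV R3, 3  → R3 = 3
  MOV R5, 81  → R5 = 81
  CMP R3, R5  → unsigned 3 - 81: borrow occurs
  3 < 81, so CF = 1
CF = 1

1


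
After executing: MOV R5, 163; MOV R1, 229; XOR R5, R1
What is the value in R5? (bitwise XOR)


Register state trace:
  MOV R5, 163  → R5 = 163 (0b10100011)
  MOV R1, 229  → R1 = 229 (0b11100101)
  XOR R5, R1  → R5 = 163 XOR 229 = 70 (0b01000110)
Final: R5 = 70

70


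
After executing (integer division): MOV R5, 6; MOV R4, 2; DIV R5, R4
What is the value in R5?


Register state trace:
  MOV R5, 6  → R5 = 6
  MOV R4, 2  → R4 = 2
  DIV R5, R4  → R5 = 6 // 2 = 3
Final: R5 = 3

3


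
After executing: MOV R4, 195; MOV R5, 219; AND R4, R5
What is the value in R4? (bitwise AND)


Register state trace:
  MOV R4, 195  → R4 = 195 (0b11000011)
  MOV R5, 219  → R5 = 219 (0b11011011)
  AND R4, R5  → R4 = 195 AND 219 = 195 (0b11000011)
Final: R4 = 195

195


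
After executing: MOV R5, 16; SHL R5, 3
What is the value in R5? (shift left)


Register state trace:
  MOV R5, 16  → R5 = 16
  SHL R5, 3  → R5 = 16 << 3 = 16 * 2^3 = 128
Final: R5 = 128

128


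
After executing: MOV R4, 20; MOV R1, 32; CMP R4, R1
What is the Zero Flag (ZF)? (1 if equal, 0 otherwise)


Register state trace:
  MOV R4, 20  → R4 = 20
  MOV R1, 32  → R1 = 32
  CMP R4, R1  → computes 20 - 32 = -12
  Result is nonzero, so values are not equal
ZF = 0

0


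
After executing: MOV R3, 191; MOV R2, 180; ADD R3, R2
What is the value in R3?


Register state trace:
  MOV R3, 191  → R3 = 191
  MOV R2, 180  → R2 = 180
  ADD R3, R2  → R3 = 191 + 180 = 371
Final: R3 = 371

371


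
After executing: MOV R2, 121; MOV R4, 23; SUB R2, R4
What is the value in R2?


Register state trace:
  MOV R2, 121  → R2 = 121
  MOV R4, 23  → R4 = 23
  SUB R2, R4  → R2 = 121 - 23 = 98
Final: R2 = 98

98


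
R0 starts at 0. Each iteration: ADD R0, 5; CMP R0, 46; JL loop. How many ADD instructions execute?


Loop trace (R0 starts at 0, target 46, step 5):
  ADD #1: R0 = 0 + 5 = 5  → 5 < 46, loop
  ADD #2: R0 = 5 + 5 = 10  → 10 < 46, loop
  ADD #3: R0 = 10 + 5 = 15  → 15 < 46, loop
  ADD #4: R0 = 15 + 5 = 20  → 20 < 46, loop
  ADD #5: R0 = 20 + 5 = 25  → 25 < 46, loop
  ADD #6: R0 = 25 + 5 = 30  → 30 < 46, loop
  ADD #7: R0 = 30 + 5 = 35  → 35 < 46, loop
  ADD #8: R0 = 35 + 5 = 40  → 40 < 46, loop
  ADD #9: R0 = 40 + 5 = 45  → 45 < 46, loop
  ADD #10: R0 = 45 + 5 = 50  → 50 >= 46, exit
Total ADD instructions: 10

10


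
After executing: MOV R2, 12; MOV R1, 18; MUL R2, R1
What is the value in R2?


Register state trace:
  MOV R2, 12  → R2 = 12
  MOV R1, 18  → R1 = 18
  MUL R2, R1  → R2 = 12 * 18 = 216
Final: R2 = 216

216


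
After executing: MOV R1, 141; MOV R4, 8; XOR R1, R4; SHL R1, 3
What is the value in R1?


Register state trace:
  MOV R1, 141  → R1 = 141 (0b10001101)
  MOV R4, 8  → R4 = 8 (0b00001000)
  XOR R1, R4  → R1 = 141 XOR 8 = 133 (0b10000101)
  SHL R1, 3  → R1 = 133 << 3 = 1064
Final: R1 = 1064

1064


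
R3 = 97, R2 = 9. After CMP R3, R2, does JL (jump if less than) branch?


Trace:
  R3 = 97, R2 = 9
  CMP R3, R2  → compares 97 vs 9
  JL checks: is 97 less than 9?
  97 > 9, so condition is false
Branch taken: No

No


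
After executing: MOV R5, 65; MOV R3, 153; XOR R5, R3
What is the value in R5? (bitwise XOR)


Register state trace:
  MOV R5, 65  → R5 = 65 (0b01000001)
  MOV R3, 153  → R3 = 153 (0b10011001)
  XOR R5, R3  → R5 = 65 XOR 153 = 216 (0b11011000)
Final: R5 = 216

216


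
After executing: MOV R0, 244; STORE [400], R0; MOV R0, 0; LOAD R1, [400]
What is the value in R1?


Register and memory trace:
  MOV R0, 244  → R0 = 244
  STORE [400], R0  → mem[400] = 244
  MOV R0, 0  → R0 = 0
  LOAD R1, [400]  → R1 = mem[400] = 244
Final: R1 = 244

244


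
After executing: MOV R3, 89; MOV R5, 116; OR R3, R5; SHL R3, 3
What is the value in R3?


Register state trace:
  MOV R3, 89  → R3 = 89 (0b01011001)
  MOV R5, 116  → R5 = 116 (0b01110100)
  OR R3, R5  → R3 = 89 OR 116 = 125 (0b01111101)
  SHL R3, 3  → R3 = 125 << 3 = 1000
Final: R3 = 1000

1000


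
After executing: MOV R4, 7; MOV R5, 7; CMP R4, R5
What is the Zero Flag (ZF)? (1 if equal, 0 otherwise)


Register state trace:
  MOV R4, 7  → R4 = 7
  MOV R5, 7  → R5 = 7
  CMP R4, R5  → computes 7 - 7 = 0
  Result is zero, so values are equal
ZF = 1

1


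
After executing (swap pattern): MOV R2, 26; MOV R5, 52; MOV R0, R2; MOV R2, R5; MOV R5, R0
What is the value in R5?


Register state trace (swap pattern):
  MOV R2, 26  → R2 = 26
  MOV R5, 52  → R5 = 52
  MOV R0, R2  → R0 = 26  (save R2)
  MOV R2, R5  → R2 = 52  (R2 gets R5's value)
  MOV R5, R0  → R5 = 26  (R5 gets saved value)
Final: R5 = 26

26


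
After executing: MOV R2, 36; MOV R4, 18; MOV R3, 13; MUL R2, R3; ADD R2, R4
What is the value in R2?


Register state trace:
  MOV R2, 36  → R2 = 36
  MOV R4, 18  → R4 = 18
  MOV R3, 13  → R3 = 13
  MUL R2, R3  → R2 = 36 * 13 = 468
  ADD R2, R4  → R2 = 468 + 18 = 486
Final: R2 = 486

486


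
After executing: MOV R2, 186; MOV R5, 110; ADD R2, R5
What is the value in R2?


Register state trace:
  MOV R2, 186  → R2 = 186
  MOV R5, 110  → R5 = 110
  ADD R2, R5  → R2 = 186 + 110 = 296
Final: R2 = 296

296


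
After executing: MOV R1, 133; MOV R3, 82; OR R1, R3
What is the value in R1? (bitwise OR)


Register state trace:
  MOV R1, 133  → R1 = 133 (0b10000101)
  MOV R3, 82  → R3 = 82 (0b01010010)
  OR R1, R3   → R1 = 133 OR 82 = 215 (0b11010111)
Final: R1 = 215

215


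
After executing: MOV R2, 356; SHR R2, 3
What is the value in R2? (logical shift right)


Register state trace:
  MOV R2, 356  → R2 = 356
  SHR R2, 3  → R2 = 356 >> 3 = 356 // 2^3 = 44
Final: R2 = 44

44


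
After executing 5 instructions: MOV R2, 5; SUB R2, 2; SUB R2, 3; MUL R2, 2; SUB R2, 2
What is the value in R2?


Register state trace:
  MOV R2, 5  → R2 = 5
  SUB R2, 2  → R2 = 5 - 2 = 3
  SUB R2, 3  → R2 = 3 - 3 = 0
  MUL R2, 2  → R2 = 0 * 2 = 0
  SUB R2, 2  → R2 = 0 - 2 = -2
Final: R2 = -2

-2


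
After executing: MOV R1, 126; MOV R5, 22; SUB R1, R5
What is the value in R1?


Register state trace:
  MOV R1, 126  → R1 = 126
  MOV R5, 22  → R5 = 22
  SUB R1, R5  → R1 = 126 - 22 = 104
Final: R1 = 104

104


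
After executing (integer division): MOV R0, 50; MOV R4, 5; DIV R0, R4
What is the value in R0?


Register state trace:
  MOV R0, 50  → R0 = 50
  MOV R4, 5  → R4 = 5
  DIV R0, R4  → R0 = 50 // 5 = 10
Final: R0 = 10

10


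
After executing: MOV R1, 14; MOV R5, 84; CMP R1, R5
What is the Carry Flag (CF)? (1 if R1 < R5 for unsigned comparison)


Register state trace:
  MOV R1, 14  → R1 = 14
  MOV R5, 84  → R5 = 84
  CMP R1, R5  → unsigned 14 - 84: borrow occurs
  14 < 84, so CF = 1
CF = 1

1


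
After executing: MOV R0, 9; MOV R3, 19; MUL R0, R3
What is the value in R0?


Register state trace:
  MOV R0, 9  → R0 = 9
  MOV R3, 19  → R3 = 19
  MUL R0, R3  → R0 = 9 * 19 = 171
Final: R0 = 171

171


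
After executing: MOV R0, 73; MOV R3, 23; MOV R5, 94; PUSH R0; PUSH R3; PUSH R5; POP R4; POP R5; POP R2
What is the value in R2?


Stack trace (top is rightmost):
  MOV R0, 73  → R0 = 73
  MOV R3, 23  → R3 = 23
  MOV R5, 94  → R5 = 94
  PUSH R0  → stack: [73]
  PUSH R3  → stack: [73, 23]
  PUSH R5  → stack: [73, 23, 94]
  POP R4  → R4 = 94, stack: [73, 23]
  POP R5  → R5 = 23, stack: [73]
  POP R2  → R2 = 73, stack: []
Final: R2 = 73

73


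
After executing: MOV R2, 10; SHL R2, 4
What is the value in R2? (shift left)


Register state trace:
  MOV R2, 10  → R2 = 10
  SHL R2, 4  → R2 = 10 << 4 = 10 * 2^4 = 160
Final: R2 = 160

160


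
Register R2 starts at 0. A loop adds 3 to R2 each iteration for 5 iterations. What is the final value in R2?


Starting value: R2 = 0
  Iter 1: R2 = 0 + 3 = 3
  Iter 2: R2 = 3 + 3 = 6
  Iter 3: R2 = 6 + 3 = 9
  Iter 4: R2 = 9 + 3 = 12
  Iter 5: R2 = 12 + 3 = 15
Final: R2 = 15

15


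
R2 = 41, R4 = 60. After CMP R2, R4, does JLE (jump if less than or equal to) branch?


Trace:
  R2 = 41, R4 = 60
  CMP R2, R4  → compares 41 vs 60
  JLE checks: is 41 less than or equal to 60?
  41 < 60, so condition is true
Branch taken: Yes

Yes


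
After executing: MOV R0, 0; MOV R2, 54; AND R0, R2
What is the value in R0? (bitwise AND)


Register state trace:
  MOV R0, 0  → R0 = 0 (0b00000000)
  MOV R2, 54  → R2 = 54 (0b00110110)
  AND R0, R2  → R0 = 0 AND 54 = 0 (0b00000000)
Final: R0 = 0

0


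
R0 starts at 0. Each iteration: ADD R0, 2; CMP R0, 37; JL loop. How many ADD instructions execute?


Loop trace (R0 starts at 0, target 37, step 2):
  ADD #1: R0 = 0 + 2 = 2  → 2 < 37, loop
  ADD #2: R0 = 2 + 2 = 4  → 4 < 37, loop
  ADD #3: R0 = 4 + 2 = 6  → 6 < 37, loop
  ADD #4: R0 = 6 + 2 = 8  → 8 < 37, loop
  ADD #5: R0 = 8 + 2 = 10  → 10 < 37, loop
  ADD #6: R0 = 10 + 2 = 12  → 12 < 37, loop
  ADD #7: R0 = 12 + 2 = 14  → 14 < 37, loop
  ADD #8: R0 = 14 + 2 = 16  → 16 < 37, loop
  ADD #9: R0 = 16 + 2 = 18  → 18 < 37, loop
  ADD #10: R0 = 18 + 2 = 20  → 20 < 37, loop
  ADD #11: R0 = 20 + 2 = 22  → 22 < 37, loop
  ADD #12: R0 = 22 + 2 = 24  → 24 < 37, loop
  ADD #13: R0 = 24 + 2 = 26  → 26 < 37, loop
  ADD #14: R0 = 26 + 2 = 28  → 28 < 37, loop
  ADD #15: R0 = 28 + 2 = 30  → 30 < 37, loop
  ADD #16: R0 = 30 + 2 = 32  → 32 < 37, loop
  ADD #17: R0 = 32 + 2 = 34  → 34 < 37, loop
  ADD #18: R0 = 34 + 2 = 36  → 36 < 37, loop
  ADD #19: R0 = 36 + 2 = 38  → 38 >= 37, exit
Total ADD instructions: 19

19


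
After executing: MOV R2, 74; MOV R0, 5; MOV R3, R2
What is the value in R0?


Register state trace:
  MOV R2, 74  → R2 = 74
  MOV R0, 5  → R0 = 5
  MOV R3, R2  → R3 = 74
Final: R0 = 5

5


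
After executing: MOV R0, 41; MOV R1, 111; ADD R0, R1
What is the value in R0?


Register state trace:
  MOV R0, 41  → R0 = 41
  MOV R1, 111  → R1 = 111
  ADD R0, R1  → R0 = 41 + 111 = 152
Final: R0 = 152

152


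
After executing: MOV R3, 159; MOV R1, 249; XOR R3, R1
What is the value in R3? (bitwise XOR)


Register state trace:
  MOV R3, 159  → R3 = 159 (0b10011111)
  MOV R1, 249  → R1 = 249 (0b11111001)
  XOR R3, R1  → R3 = 159 XOR 249 = 102 (0b01100110)
Final: R3 = 102

102


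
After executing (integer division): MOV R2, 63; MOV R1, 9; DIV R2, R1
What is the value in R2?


Register state trace:
  MOV R2, 63  → R2 = 63
  MOV R1, 9  → R1 = 9
  DIV R2, R1  → R2 = 63 // 9 = 7
Final: R2 = 7

7


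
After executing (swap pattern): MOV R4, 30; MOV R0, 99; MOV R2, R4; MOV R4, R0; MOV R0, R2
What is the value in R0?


Register state trace (swap pattern):
  MOV R4, 30  → R4 = 30
  MOV R0, 99  → R0 = 99
  MOV R2, R4  → R2 = 30  (save R4)
  MOV R4, R0  → R4 = 99  (R4 gets R0's value)
  MOV R0, R2  → R0 = 30  (R0 gets saved value)
Final: R0 = 30

30


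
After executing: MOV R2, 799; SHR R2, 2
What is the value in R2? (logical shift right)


Register state trace:
  MOV R2, 799  → R2 = 799
  SHR R2, 2  → R2 = 799 >> 2 = 799 // 2^2 = 199
Final: R2 = 199

199


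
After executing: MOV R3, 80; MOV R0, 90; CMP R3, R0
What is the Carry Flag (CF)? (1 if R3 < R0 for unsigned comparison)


Register state trace:
  MOV R3, 80  → R3 = 80
  MOV R0, 90  → R0 = 90
  CMP R3, R0  → unsigned 80 - 90: borrow occurs
  80 < 90, so CF = 1
CF = 1

1


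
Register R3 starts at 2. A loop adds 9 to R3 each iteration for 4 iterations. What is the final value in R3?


Starting value: R3 = 2
  Iter 1: R3 = 2 + 9 = 11
  Iter 2: R3 = 11 + 9 = 20
  Iter 3: R3 = 20 + 9 = 29
  Iter 4: R3 = 29 + 9 = 38
Final: R3 = 38

38


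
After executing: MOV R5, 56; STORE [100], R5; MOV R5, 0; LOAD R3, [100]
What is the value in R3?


Register and memory trace:
  MOV R5, 56  → R5 = 56
  STORE [100], R5  → mem[100] = 56
  MOV R5, 0  → R5 = 0
  LOAD R3, [100]  → R3 = mem[100] = 56
Final: R3 = 56

56


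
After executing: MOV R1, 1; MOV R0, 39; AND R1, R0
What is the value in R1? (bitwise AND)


Register state trace:
  MOV R1, 1  → R1 = 1 (0b00000001)
  MOV R0, 39  → R0 = 39 (0b00100111)
  AND R1, R0  → R1 = 1 AND 39 = 1 (0b00000001)
Final: R1 = 1

1


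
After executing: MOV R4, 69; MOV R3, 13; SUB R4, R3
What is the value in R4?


Register state trace:
  MOV R4, 69  → R4 = 69
  MOV R3, 13  → R3 = 13
  SUB R4, R3  → R4 = 69 - 13 = 56
Final: R4 = 56

56


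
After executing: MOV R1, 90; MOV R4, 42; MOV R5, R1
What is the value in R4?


Register state trace:
  MOV R1, 90  → R1 = 90
  MOV R4, 42  → R4 = 42
  MOV R5, R1  → R5 = 90
Final: R4 = 42

42


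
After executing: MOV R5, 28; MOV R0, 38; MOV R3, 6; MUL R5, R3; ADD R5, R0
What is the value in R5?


Register state trace:
  MOV R5, 28  → R5 = 28
  MOV R0, 38  → R0 = 38
  MOV R3, 6  → R3 = 6
  MUL R5, R3  → R5 = 28 * 6 = 168
  ADD R5, R0  → R5 = 168 + 38 = 206
Final: R5 = 206

206


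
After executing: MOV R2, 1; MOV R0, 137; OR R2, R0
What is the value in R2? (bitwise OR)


Register state trace:
  MOV R2, 1  → R2 = 1 (0b00000001)
  MOV R0, 137  → R0 = 137 (0b10001001)
  OR R2, R0   → R2 = 1 OR 137 = 137 (0b10001001)
Final: R2 = 137

137


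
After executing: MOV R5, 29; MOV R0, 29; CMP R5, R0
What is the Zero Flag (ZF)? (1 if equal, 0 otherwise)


Register state trace:
  MOV R5, 29  → R5 = 29
  MOV R0, 29  → R0 = 29
  CMP R5, R0  → computes 29 - 29 = 0
  Result is zero, so values are equal
ZF = 1

1


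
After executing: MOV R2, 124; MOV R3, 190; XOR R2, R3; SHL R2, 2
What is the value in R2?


Register state trace:
  MOV R2, 124  → R2 = 124 (0b01111100)
  MOV R3, 190  → R3 = 190 (0b10111110)
  XOR R2, R3  → R2 = 124 XOR 190 = 194 (0b11000010)
  SHL R2, 2  → R2 = 194 << 2 = 776
Final: R2 = 776

776


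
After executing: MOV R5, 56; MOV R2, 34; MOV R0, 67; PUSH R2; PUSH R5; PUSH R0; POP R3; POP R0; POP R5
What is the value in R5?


Stack trace (top is rightmost):
  MOV R5, 56  → R5 = 56
  MOV R2, 34  → R2 = 34
  MOV R0, 67  → R0 = 67
  PUSH R2  → stack: [34]
  PUSH R5  → stack: [34, 56]
  PUSH R0  → stack: [34, 56, 67]
  POP R3  → R3 = 67, stack: [34, 56]
  POP R0  → R0 = 56, stack: [34]
  POP R5  → R5 = 34, stack: []
Final: R5 = 34

34


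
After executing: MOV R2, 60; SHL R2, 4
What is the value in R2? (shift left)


Register state trace:
  MOV R2, 60  → R2 = 60
  SHL R2, 4  → R2 = 60 << 4 = 60 * 2^4 = 960
Final: R2 = 960

960


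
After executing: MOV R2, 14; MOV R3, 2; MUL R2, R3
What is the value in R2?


Register state trace:
  MOV R2, 14  → R2 = 14
  MOV R3, 2  → R3 = 2
  MUL R2, R3  → R2 = 14 * 2 = 28
Final: R2 = 28

28


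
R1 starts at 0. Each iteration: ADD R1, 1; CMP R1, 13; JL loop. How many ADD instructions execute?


Loop trace (R1 starts at 0, target 13, step 1):
  ADD #1: R1 = 0 + 1 = 1  → 1 < 13, loop
  ADD #2: R1 = 1 + 1 = 2  → 2 < 13, loop
  ADD #3: R1 = 2 + 1 = 3  → 3 < 13, loop
  ADD #4: R1 = 3 + 1 = 4  → 4 < 13, loop
  ADD #5: R1 = 4 + 1 = 5  → 5 < 13, loop
  ADD #6: R1 = 5 + 1 = 6  → 6 < 13, loop
  ADD #7: R1 = 6 + 1 = 7  → 7 < 13, loop
  ADD #8: R1 = 7 + 1 = 8  → 8 < 13, loop
  ADD #9: R1 = 8 + 1 = 9  → 9 < 13, loop
  ADD #10: R1 = 9 + 1 = 10  → 10 < 13, loop
  ADD #11: R1 = 10 + 1 = 11  → 11 < 13, loop
  ADD #12: R1 = 11 + 1 = 12  → 12 < 13, loop
  ADD #13: R1 = 12 + 1 = 13  → 13 >= 13, exit
Total ADD instructions: 13

13


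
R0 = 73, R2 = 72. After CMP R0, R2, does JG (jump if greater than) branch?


Trace:
  R0 = 73, R2 = 72
  CMP R0, R2  → compares 73 vs 72
  JG checks: is 73 greater than 72?
  73 > 72, so condition is true
Branch taken: Yes

Yes


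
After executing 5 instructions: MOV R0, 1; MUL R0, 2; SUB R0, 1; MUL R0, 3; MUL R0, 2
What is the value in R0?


Register state trace:
  MOV R0, 1  → R0 = 1
  MUL R0, 2  → R0 = 1 * 2 = 2
  SUB R0, 1  → R0 = 2 - 1 = 1
  MUL R0, 3  → R0 = 1 * 3 = 3
  MUL R0, 2  → R0 = 3 * 2 = 6
Final: R0 = 6

6


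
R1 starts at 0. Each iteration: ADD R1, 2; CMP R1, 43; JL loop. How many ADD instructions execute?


Loop trace (R1 starts at 0, target 43, step 2):
  ADD #1: R1 = 0 + 2 = 2  → 2 < 43, loop
  ADD #2: R1 = 2 + 2 = 4  → 4 < 43, loop
  ADD #3: R1 = 4 + 2 = 6  → 6 < 43, loop
  ADD #4: R1 = 6 + 2 = 8  → 8 < 43, loop
  ADD #5: R1 = 8 + 2 = 10  → 10 < 43, loop
  ADD #6: R1 = 10 + 2 = 12  → 12 < 43, loop
  ADD #7: R1 = 12 + 2 = 14  → 14 < 43, loop
  ADD #8: R1 = 14 + 2 = 16  → 16 < 43, loop
  ADD #9: R1 = 16 + 2 = 18  → 18 < 43, loop
  ADD #10: R1 = 18 + 2 = 20  → 20 < 43, loop
  ADD #11: R1 = 20 + 2 = 22  → 22 < 43, loop
  ADD #12: R1 = 22 + 2 = 24  → 24 < 43, loop
  ADD #13: R1 = 24 + 2 = 26  → 26 < 43, loop
  ADD #14: R1 = 26 + 2 = 28  → 28 < 43, loop
  ADD #15: R1 = 28 + 2 = 30  → 30 < 43, loop
  ADD #16: R1 = 30 + 2 = 32  → 32 < 43, loop
  ADD #17: R1 = 32 + 2 = 34  → 34 < 43, loop
  ADD #18: R1 = 34 + 2 = 36  → 36 < 43, loop
  ADD #19: R1 = 36 + 2 = 38  → 38 < 43, loop
  ADD #20: R1 = 38 + 2 = 40  → 40 < 43, loop
  ADD #21: R1 = 40 + 2 = 42  → 42 < 43, loop
  ADD #22: R1 = 42 + 2 = 44  → 44 >= 43, exit
Total ADD instructions: 22

22


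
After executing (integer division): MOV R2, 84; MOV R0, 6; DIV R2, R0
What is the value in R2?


Register state trace:
  MOV R2, 84  → R2 = 84
  MOV R0, 6  → R0 = 6
  DIV R2, R0  → R2 = 84 // 6 = 14
Final: R2 = 14

14


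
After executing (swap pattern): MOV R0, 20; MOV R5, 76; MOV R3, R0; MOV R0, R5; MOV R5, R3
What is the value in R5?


Register state trace (swap pattern):
  MOV R0, 20  → R0 = 20
  MOV R5, 76  → R5 = 76
  MOV R3, R0  → R3 = 20  (save R0)
  MOV R0, R5  → R0 = 76  (R0 gets R5's value)
  MOV R5, R3  → R5 = 20  (R5 gets saved value)
Final: R5 = 20

20


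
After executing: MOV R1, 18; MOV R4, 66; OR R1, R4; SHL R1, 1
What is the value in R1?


Register state trace:
  MOV R1, 18  → R1 = 18 (0b00010010)
  MOV R4, 66  → R4 = 66 (0b01000010)
  OR R1, R4  → R1 = 18 OR 66 = 82 (0b01010010)
  SHL R1, 1  → R1 = 82 << 1 = 164
Final: R1 = 164

164


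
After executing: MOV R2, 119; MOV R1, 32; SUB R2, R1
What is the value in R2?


Register state trace:
  MOV R2, 119  → R2 = 119
  MOV R1, 32  → R1 = 32
  SUB R2, R1  → R2 = 119 - 32 = 87
Final: R2 = 87

87


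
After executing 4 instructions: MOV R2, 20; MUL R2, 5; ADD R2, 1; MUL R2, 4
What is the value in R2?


Register state trace:
  MOV R2, 20  → R2 = 20
  MUL R2, 5  → R2 = 20 * 5 = 100
  ADD R2, 1  → R2 = 100 + 1 = 101
  MUL R2, 4  → R2 = 101 * 4 = 404
Final: R2 = 404

404


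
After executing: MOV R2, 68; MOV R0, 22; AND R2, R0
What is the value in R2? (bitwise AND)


Register state trace:
  MOV R2, 68  → R2 = 68 (0b01000100)
  MOV R0, 22  → R0 = 22 (0b00010110)
  AND R2, R0  → R2 = 68 AND 22 = 4 (0b00000100)
Final: R2 = 4

4


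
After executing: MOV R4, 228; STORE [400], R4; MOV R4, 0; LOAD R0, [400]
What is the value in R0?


Register and memory trace:
  MOV R4, 228  → R4 = 228
  STORE [400], R4  → mem[400] = 228
  MOV R4, 0  → R4 = 0
  LOAD R0, [400]  → R0 = mem[400] = 228
Final: R0 = 228

228


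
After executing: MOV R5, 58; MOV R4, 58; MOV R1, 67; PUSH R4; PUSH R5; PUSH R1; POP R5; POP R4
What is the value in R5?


Stack trace (top is rightmost):
  MOV R5, 58  → R5 = 58
  MOV R4, 58  → R4 = 58
  MOV R1, 67  → R1 = 67
  PUSH R4  → stack: [58]
  PUSH R5  → stack: [58, 58]
  PUSH R1  → stack: [58, 58, 67]
  POP R5  → R5 = 67, stack: [58, 58]
  POP R4  → R4 = 58, stack: [58]
Final: R5 = 67

67


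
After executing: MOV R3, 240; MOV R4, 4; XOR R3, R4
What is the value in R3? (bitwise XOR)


Register state trace:
  MOV R3, 240  → R3 = 240 (0b11110000)
  MOV R4, 4  → R4 = 4 (0b00000100)
  XOR R3, R4  → R3 = 240 XOR 4 = 244 (0b11110100)
Final: R3 = 244

244


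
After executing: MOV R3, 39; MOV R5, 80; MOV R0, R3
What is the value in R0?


Register state trace:
  MOV R3, 39  → R3 = 39
  MOV R5, 80  → R5 = 80
  MOV R0, R3  → R0 = 39
Final: R0 = 39

39


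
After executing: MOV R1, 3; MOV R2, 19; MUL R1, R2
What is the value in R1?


Register state trace:
  MOV R1, 3  → R1 = 3
  MOV R2, 19  → R2 = 19
  MUL R1, R2  → R1 = 3 * 19 = 57
Final: R1 = 57

57


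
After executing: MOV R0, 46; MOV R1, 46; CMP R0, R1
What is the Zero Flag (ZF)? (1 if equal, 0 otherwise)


Register state trace:
  MOV R0, 46  → R0 = 46
  MOV R1, 46  → R1 = 46
  CMP R0, R1  → computes 46 - 46 = 0
  Result is zero, so values are equal
ZF = 1

1


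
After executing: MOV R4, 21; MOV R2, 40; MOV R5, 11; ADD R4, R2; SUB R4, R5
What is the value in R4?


Register state trace:
  MOV R4, 21  → R4 = 21
  MOV R2, 40  → R2 = 40
  MOV R5, 11  → R5 = 11
  ADD R4, R2  → R4 = 21 + 40 = 61
  SUB R4, R5  → R4 = 61 - 11 = 50
Final: R4 = 50

50


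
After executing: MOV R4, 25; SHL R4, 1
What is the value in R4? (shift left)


Register state trace:
  MOV R4, 25  → R4 = 25
  SHL R4, 1  → R4 = 25 << 1 = 25 * 2^1 = 50
Final: R4 = 50

50


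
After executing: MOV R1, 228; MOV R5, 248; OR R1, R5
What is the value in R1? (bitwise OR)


Register state trace:
  MOV R1, 228  → R1 = 228 (0b11100100)
  MOV R5, 248  → R5 = 248 (0b11111000)
  OR R1, R5   → R1 = 228 OR 248 = 252 (0b11111100)
Final: R1 = 252

252


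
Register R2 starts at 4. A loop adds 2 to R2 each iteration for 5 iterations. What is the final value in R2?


Starting value: R2 = 4
  Iter 1: R2 = 4 + 2 = 6
  Iter 2: R2 = 6 + 2 = 8
  Iter 3: R2 = 8 + 2 = 10
  Iter 4: R2 = 10 + 2 = 12
  Iter 5: R2 = 12 + 2 = 14
Final: R2 = 14

14


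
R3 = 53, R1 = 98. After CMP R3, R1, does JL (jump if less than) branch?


Trace:
  R3 = 53, R1 = 98
  CMP R3, R1  → compares 53 vs 98
  JL checks: is 53 less than 98?
  53 < 98, so condition is true
Branch taken: Yes

Yes


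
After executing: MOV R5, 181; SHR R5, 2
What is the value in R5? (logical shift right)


Register state trace:
  MOV R5, 181  → R5 = 181
  SHR R5, 2  → R5 = 181 >> 2 = 181 // 2^2 = 45
Final: R5 = 45

45


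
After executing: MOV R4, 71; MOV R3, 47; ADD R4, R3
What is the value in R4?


Register state trace:
  MOV R4, 71  → R4 = 71
  MOV R3, 47  → R3 = 47
  ADD R4, R3  → R4 = 71 + 47 = 118
Final: R4 = 118

118


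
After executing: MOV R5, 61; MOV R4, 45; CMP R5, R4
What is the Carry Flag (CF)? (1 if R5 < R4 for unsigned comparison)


Register state trace:
  MOV R5, 61  → R5 = 61
  MOV R4, 45  → R4 = 45
  CMP R5, R4  → unsigned 61 - 45: no borrow
  61 >= 45, so CF = 0
CF = 0

0


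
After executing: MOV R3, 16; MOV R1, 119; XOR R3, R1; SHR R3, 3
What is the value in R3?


Register state trace:
  MOV R3, 16  → R3 = 16 (0b00010000)
  MOV R1, 119  → R1 = 119 (0b01110111)
  XOR R3, R1  → R3 = 16 XOR 119 = 103 (0b01100111)
  SHR R3, 3  → R3 = 103 >> 3 = 12
Final: R3 = 12

12


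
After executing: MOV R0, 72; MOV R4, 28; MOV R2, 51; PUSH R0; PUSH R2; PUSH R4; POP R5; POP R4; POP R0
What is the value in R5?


Stack trace (top is rightmost):
  MOV R0, 72  → R0 = 72
  MOV R4, 28  → R4 = 28
  MOV R2, 51  → R2 = 51
  PUSH R0  → stack: [72]
  PUSH R2  → stack: [72, 51]
  PUSH R4  → stack: [72, 51, 28]
  POP R5  → R5 = 28, stack: [72, 51]
  POP R4  → R4 = 51, stack: [72]
  POP R0  → R0 = 72, stack: []
Final: R5 = 28

28
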